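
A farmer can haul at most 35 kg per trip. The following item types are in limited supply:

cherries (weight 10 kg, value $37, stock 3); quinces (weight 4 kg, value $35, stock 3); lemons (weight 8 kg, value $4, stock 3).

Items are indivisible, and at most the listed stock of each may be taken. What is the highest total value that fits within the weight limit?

Top feasible selections:
- 2×cherries + 3×quinces: weight 32, value 179
- 1×cherries + 3×quinces + 1×lemons: weight 30, value 146
Best: $179.

$179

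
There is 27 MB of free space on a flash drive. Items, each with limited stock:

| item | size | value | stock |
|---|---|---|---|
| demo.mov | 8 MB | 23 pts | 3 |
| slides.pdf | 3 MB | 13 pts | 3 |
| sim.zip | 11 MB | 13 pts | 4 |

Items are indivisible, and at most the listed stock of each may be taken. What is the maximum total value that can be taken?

Best selections within size 27 and stock limits:
- 2×demo.mov + 3×slides.pdf: size 25, value 85
- 3×demo.mov + 1×slides.pdf: size 27, value 82
- 2×demo.mov + 2×slides.pdf: size 22, value 72
- 3×demo.mov: size 24, value 69
Best: 85 pts.

85 pts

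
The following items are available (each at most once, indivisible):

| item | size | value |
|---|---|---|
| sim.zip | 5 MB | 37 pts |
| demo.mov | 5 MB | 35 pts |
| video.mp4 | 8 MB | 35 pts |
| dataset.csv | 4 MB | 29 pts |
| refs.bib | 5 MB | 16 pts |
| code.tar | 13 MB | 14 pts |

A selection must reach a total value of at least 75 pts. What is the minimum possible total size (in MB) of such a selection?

Subsets with value ≥ 75, sorted by total size:
- sim.zip+demo.mov+dataset.csv: size 14, value 101
- sim.zip+dataset.csv+refs.bib: size 14, value 82
- demo.mov+dataset.csv+refs.bib: size 14, value 80
- sim.zip+demo.mov+refs.bib: size 15, value 88
Minimum size: 14 MB.

14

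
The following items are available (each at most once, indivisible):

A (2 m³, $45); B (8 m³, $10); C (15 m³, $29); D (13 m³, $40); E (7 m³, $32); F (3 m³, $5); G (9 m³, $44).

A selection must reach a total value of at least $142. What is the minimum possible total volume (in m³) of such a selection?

31

Subsets with value ≥ 142, sorted by total volume:
- A+D+E+G: volume 31, value 161
- A+C+E+G: volume 33, value 150
- A+D+E+F+G: volume 34, value 166
- A+B+D+F+G: volume 35, value 144
Minimum volume: 31 m³.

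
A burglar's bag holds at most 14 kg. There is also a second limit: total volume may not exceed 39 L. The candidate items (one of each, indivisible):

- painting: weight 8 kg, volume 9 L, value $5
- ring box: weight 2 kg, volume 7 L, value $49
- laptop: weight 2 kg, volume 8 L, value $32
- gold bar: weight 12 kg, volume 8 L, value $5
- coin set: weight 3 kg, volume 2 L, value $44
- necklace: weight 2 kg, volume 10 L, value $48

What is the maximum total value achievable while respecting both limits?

$173

Feasible sets respecting both limits:
- ring box+laptop+coin set+necklace: weight 9, volume 27, value 173
- ring box+coin set+necklace: weight 7, volume 19, value 141
- painting+ring box+laptop+necklace: weight 14, volume 34, value 134
Best: $173.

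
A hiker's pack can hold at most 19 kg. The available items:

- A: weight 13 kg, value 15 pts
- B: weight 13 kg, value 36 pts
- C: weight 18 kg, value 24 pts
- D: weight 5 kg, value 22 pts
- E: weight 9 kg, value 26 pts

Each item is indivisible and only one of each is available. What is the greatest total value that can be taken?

Check high-value combinations within 19 kg:
- B+D: weight 13+5=18, value 36+22=58
- D+E: weight 5+9=14, value 22+26=48
- A+D: weight 13+5=18, value 15+22=37
- B: weight 13, value 36
Best: 58 pts.

58 pts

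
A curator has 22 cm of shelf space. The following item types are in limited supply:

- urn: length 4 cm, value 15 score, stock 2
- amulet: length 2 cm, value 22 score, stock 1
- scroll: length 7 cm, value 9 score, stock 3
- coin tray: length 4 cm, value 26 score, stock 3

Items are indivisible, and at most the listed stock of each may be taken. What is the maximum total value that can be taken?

130 score

Top feasible selections:
- 2×urn + 1×amulet + 3×coin tray: length 22, value 130
- 1×urn + 1×amulet + 3×coin tray: length 18, value 115
- 1×amulet + 1×scroll + 3×coin tray: length 21, value 109
- 2×urn + 3×coin tray: length 20, value 108
Best: 130 score.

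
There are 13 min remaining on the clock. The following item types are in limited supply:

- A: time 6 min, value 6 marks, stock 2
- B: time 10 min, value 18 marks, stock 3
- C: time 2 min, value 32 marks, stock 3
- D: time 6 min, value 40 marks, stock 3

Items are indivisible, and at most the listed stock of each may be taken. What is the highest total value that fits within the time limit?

Top feasible selections:
- 3×C + 1×D: time 12, value 136
- 2×C + 1×D: time 10, value 104
- 1×A + 3×C: time 12, value 102
- 3×C: time 6, value 96
Best: 136 marks.

136 marks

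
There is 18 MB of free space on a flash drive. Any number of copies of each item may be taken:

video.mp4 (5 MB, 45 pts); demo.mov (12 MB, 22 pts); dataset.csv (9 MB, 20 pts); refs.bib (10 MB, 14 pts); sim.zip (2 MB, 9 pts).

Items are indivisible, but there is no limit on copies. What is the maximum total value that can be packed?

Best value-per-unit is video.mp4 at 45/5; filling with it alone gives 3×45 = 135.
Optimal mix: 3×video.mp4 + 1×sim.zip → size 17, value 144.

144 pts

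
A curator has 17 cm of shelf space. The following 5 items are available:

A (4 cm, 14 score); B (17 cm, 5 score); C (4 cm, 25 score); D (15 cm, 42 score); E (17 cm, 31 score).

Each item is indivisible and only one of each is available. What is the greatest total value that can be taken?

Check high-value combinations within 17 cm:
- D: length 15, value 42
- A+C: length 4+4=8, value 14+25=39
- E: length 17, value 31
Best: 42 score.

42 score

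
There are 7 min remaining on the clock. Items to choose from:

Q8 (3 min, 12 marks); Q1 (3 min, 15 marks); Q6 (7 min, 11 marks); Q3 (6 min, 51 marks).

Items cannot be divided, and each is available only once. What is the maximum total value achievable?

51 marks

Check high-value combinations within 7 min:
- Q3: time 6, value 51
- Q8+Q1: time 3+3=6, value 12+15=27
- Q1: time 3, value 15
- Q8: time 3, value 12
- Q6: time 7, value 11
Best: 51 marks.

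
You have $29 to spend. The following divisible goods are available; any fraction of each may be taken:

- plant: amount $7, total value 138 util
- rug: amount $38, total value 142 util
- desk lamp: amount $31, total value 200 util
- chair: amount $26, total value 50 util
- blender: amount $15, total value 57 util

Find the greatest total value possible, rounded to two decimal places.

Take in order of value per unit:
- plant (138/7 per unit): all 7 → value 138, running total 138.00
- desk lamp (200/31 per unit): 22 of 31 → value 22×200/31 = 141.9355, running total 279.94
Total 279.94.

279.94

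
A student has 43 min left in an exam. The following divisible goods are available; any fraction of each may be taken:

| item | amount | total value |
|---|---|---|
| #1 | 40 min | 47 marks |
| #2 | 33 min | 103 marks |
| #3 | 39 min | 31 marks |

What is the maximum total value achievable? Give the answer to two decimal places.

Take in order of value per unit:
- #2 (103/33 per unit): all 33 → value 103, running total 103.00
- #1 (47/40 per unit): 10 of 40 → value 10×47/40 = 11.7500, running total 114.75
Total 114.75.

114.75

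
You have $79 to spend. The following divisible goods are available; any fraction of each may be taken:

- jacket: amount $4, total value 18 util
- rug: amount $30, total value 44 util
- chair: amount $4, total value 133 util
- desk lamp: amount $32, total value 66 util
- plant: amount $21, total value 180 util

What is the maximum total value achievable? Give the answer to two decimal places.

Take in order of value per unit:
- chair (133/4 per unit): all 4 → value 133, running total 133.00
- plant (180/21 per unit): all 21 → value 180, running total 313.00
- jacket (18/4 per unit): all 4 → value 18, running total 331.00
- desk lamp (66/32 per unit): all 32 → value 66, running total 397.00
- rug (44/30 per unit): 18 of 30 → value 18×44/30 = 26.4000, running total 423.40
Total 423.40.

423.40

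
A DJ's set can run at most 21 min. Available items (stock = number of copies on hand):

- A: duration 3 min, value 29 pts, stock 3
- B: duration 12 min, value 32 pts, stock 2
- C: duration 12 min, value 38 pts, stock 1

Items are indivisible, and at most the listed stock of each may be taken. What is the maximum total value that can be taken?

125 pts

Top feasible selections:
- 3×A + 1×C: duration 21, value 125
- 3×A + 1×B: duration 21, value 119
Best: 125 pts.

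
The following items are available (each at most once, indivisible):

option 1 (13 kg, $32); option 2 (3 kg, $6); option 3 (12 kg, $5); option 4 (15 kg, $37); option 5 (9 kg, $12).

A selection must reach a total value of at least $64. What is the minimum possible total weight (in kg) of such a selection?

28

Subsets with value ≥ 64, sorted by total weight:
- option 1+option 4: weight 28, value 69
- option 1+option 2+option 4: weight 31, value 75
- option 1+option 4+option 5: weight 37, value 81
- option 1+option 2+option 4+option 5: weight 40, value 87
Minimum weight: 28 kg.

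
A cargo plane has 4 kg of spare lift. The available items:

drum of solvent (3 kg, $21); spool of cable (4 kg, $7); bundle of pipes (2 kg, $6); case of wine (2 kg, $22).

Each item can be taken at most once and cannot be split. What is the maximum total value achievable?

$28

Check high-value combinations within 4 kg:
- bundle of pipes+case of wine: weight 2+2=4, value 6+22=28
- case of wine: weight 2, value 22
- drum of solvent: weight 3, value 21
- spool of cable: weight 4, value 7
Best: $28.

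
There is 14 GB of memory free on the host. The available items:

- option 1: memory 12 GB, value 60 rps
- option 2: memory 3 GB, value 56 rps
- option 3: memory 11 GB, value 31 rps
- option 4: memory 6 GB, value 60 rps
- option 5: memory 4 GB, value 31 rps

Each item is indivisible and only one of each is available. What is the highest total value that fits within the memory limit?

Check high-value combinations within 14 GB:
- option 2+option 4+option 5: memory 3+6+4=13, value 56+60+31=147
- option 2+option 4: memory 3+6=9, value 56+60=116
- option 4+option 5: memory 6+4=10, value 60+31=91
- option 2+option 5: memory 3+4=7, value 56+31=87
- option 2+option 3: memory 3+11=14, value 56+31=87
Best: 147 rps.

147 rps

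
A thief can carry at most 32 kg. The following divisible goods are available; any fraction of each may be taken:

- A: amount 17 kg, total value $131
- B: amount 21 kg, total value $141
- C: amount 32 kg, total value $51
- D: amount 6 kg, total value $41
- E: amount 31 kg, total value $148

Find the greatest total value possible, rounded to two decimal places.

Take in order of value per unit:
- A (131/17 per unit): all 17 → value 131, running total 131.00
- D (41/6 per unit): all 6 → value 41, running total 172.00
- B (141/21 per unit): 9 of 21 → value 9×141/21 = 60.4286, running total 232.43
Total 232.43.

232.43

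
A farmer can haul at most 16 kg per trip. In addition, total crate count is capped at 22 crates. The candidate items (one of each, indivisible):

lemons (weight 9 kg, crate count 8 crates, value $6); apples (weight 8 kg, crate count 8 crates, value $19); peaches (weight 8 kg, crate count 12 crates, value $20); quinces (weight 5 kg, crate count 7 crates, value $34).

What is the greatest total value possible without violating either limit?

$54

Feasible sets respecting both limits:
- peaches+quinces: weight 13, crate count 19, value 54
- apples+quinces: weight 13, crate count 15, value 53
- lemons+quinces: weight 14, crate count 15, value 40
- apples+peaches: weight 16, crate count 20, value 39
Best: $54.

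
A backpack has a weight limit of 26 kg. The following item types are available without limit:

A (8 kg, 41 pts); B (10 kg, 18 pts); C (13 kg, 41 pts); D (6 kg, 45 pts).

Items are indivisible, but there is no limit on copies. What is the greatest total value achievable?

180 pts

Best value-per-unit is D at 45/6, and filling with it alone uses weight 4×6=24. No mix of the others beats 4×45 = 180.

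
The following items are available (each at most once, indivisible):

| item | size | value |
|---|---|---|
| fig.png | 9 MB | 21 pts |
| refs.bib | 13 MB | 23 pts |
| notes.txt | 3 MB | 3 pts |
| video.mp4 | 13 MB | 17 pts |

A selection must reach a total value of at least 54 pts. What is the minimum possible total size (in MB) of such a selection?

35

Subsets with value ≥ 54, sorted by total size:
- fig.png+refs.bib+video.mp4: size 35, value 61
- fig.png+refs.bib+notes.txt+video.mp4: size 38, value 64
Minimum size: 35 MB.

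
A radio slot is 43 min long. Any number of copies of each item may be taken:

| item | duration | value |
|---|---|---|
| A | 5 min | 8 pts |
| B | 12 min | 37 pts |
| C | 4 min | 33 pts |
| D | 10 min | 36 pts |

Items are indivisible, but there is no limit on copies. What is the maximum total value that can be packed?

Best value-per-unit is C at 33/4, and filling with it alone uses duration 10×4=40. No mix of the others beats 10×33 = 330.

330 pts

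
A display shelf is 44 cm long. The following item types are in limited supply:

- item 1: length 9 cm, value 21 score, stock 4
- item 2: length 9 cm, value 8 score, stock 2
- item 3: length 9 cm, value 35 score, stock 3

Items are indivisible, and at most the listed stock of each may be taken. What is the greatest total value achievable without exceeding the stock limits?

Best selections within length 44 and stock limits:
- 1×item 1 + 3×item 3: length 36, value 126
- 1×item 2 + 3×item 3: length 36, value 113
Best: 126 score.

126 score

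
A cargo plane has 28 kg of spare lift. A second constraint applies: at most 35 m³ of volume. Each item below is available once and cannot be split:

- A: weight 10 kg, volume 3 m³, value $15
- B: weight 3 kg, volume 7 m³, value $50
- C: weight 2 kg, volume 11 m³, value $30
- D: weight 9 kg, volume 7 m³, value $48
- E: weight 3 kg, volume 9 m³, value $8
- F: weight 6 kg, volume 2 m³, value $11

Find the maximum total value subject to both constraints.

Feasible sets respecting both limits:
- A+B+C+D: weight 24, volume 28, value 143
- B+C+D+F: weight 20, volume 27, value 139
- B+C+D+E: weight 17, volume 34, value 136
- B+C+D: weight 14, volume 25, value 128
Best: $143.

$143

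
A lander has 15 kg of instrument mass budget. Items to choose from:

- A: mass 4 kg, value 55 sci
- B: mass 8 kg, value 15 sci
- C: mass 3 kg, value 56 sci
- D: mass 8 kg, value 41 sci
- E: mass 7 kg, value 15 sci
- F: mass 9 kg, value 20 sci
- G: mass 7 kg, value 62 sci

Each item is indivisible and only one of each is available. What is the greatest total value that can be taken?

173 sci

Check high-value combinations within 15 kg:
- A+C+G: mass 4+3+7=14, value 55+56+62=173
- A+C+D: mass 4+3+8=15, value 55+56+41=152
- A+C+E: mass 4+3+7=14, value 55+56+15=126
- A+B+C: mass 4+8+3=15, value 55+15+56=126
Best: 173 sci.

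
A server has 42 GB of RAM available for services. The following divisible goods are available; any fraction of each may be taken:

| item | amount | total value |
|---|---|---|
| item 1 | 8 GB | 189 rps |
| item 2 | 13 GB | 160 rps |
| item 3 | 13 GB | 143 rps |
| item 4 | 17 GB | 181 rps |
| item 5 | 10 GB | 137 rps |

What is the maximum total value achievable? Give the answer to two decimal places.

Take in order of value per unit:
- item 1 (189/8 per unit): all 8 → value 189, running total 189.00
- item 5 (137/10 per unit): all 10 → value 137, running total 326.00
- item 2 (160/13 per unit): all 13 → value 160, running total 486.00
- item 3 (143/13 per unit): 11 of 13 → value 11×143/13 = 121.0000, running total 607.00
Total 607.00.

607.00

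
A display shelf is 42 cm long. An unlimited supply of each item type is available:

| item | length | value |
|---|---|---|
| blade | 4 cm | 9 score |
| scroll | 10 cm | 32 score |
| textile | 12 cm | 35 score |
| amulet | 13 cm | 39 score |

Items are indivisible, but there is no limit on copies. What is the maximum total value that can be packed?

131 score

Best value-per-unit is scroll at 32/10; filling with it alone gives 4×32 = 128.
Optimal mix: 3×scroll + 1×textile → length 42, value 131.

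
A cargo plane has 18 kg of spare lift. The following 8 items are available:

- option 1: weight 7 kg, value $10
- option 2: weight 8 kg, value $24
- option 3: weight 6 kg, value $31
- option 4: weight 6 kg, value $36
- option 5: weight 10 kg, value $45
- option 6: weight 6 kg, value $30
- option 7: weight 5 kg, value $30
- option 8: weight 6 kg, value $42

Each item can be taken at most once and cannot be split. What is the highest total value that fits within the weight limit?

Check high-value combinations within 18 kg:
- option 3+option 4+option 8: weight 6+6+6=18, value 31+36+42=109
- option 4+option 7+option 8: weight 6+5+6=17, value 36+30+42=108
- option 4+option 6+option 8: weight 6+6+6=18, value 36+30+42=108
Best: $109.

$109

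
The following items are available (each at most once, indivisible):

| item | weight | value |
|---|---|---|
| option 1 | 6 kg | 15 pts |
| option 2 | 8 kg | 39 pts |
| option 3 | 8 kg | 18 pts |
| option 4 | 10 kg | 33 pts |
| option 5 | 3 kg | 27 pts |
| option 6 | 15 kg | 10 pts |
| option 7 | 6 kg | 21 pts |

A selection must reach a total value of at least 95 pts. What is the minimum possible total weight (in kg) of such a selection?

Subsets with value ≥ 95, sorted by total weight:
- option 2+option 4+option 5: weight 21, value 99
- option 1+option 2+option 5+option 7: weight 23, value 102
- option 2+option 3+option 5+option 7: weight 25, value 105
Minimum weight: 21 kg.

21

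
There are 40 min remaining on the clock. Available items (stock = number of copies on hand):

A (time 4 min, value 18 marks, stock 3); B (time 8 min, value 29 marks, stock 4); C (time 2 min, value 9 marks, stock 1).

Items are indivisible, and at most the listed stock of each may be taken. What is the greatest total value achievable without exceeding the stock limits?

Top feasible selections:
- 2×A + 4×B: time 40, value 152
- 3×A + 3×B + 1×C: time 38, value 150
- 1×A + 4×B + 1×C: time 38, value 143
Best: 152 marks.

152 marks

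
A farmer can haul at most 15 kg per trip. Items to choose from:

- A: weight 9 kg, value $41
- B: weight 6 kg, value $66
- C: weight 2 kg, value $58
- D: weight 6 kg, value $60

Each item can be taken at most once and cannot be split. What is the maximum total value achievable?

Check high-value combinations within 15 kg:
- B+C+D: weight 6+2+6=14, value 66+58+60=184
- B+D: weight 6+6=12, value 66+60=126
- B+C: weight 6+2=8, value 66+58=124
- C+D: weight 2+6=8, value 58+60=118
Best: $184.

$184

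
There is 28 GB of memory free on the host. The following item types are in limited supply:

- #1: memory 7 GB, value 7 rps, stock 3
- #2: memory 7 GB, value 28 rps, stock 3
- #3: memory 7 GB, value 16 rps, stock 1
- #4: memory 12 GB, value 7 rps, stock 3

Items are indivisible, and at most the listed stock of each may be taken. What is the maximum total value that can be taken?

Top feasible selections:
- 3×#2 + 1×#3: memory 28, value 100
- 1×#1 + 3×#2: memory 28, value 91
- 3×#2: memory 21, value 84
- 1×#1 + 2×#2 + 1×#3: memory 28, value 79
Best: 100 rps.

100 rps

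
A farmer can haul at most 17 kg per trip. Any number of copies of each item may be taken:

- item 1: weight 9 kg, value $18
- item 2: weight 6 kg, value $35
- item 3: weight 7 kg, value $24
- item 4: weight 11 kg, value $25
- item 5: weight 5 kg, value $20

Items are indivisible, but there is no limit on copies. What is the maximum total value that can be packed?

Best value-per-unit is item 2 at 35/6; filling with it alone gives 2×35 = 70.
Optimal mix: 2×item 2 + 1×item 5 → weight 17, value 90.

$90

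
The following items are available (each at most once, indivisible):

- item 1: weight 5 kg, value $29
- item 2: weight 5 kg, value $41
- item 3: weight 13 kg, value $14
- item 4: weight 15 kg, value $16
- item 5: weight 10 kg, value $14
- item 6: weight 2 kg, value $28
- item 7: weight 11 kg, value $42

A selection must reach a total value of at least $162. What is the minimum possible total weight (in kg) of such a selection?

Subsets with value ≥ 162, sorted by total weight:
- item 1+item 2+item 3+item 5+item 6+item 7: weight 46, value 168
- item 1+item 2+item 4+item 5+item 6+item 7: weight 48, value 170
- item 1+item 2+item 3+item 4+item 6+item 7: weight 51, value 170
- item 1+item 2+item 3+item 4+item 5+item 6+item 7: weight 61, value 184
Minimum weight: 46 kg.

46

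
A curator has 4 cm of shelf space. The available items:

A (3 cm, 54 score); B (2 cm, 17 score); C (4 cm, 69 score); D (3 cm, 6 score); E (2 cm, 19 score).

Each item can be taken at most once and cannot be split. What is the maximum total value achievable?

Check high-value combinations within 4 cm:
- C: length 4, value 69
- A: length 3, value 54
- B+E: length 2+2=4, value 17+19=36
- E: length 2, value 19
Best: 69 score.

69 score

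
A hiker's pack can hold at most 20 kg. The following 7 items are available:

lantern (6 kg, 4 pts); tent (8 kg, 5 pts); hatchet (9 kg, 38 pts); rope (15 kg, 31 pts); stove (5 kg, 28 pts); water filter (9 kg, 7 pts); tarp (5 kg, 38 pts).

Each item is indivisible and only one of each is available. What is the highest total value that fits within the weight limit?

Check high-value combinations within 20 kg:
- hatchet+stove+tarp: weight 9+5+5=19, value 38+28+38=104
- lantern+hatchet+tarp: weight 6+9+5=20, value 4+38+38=80
- hatchet+tarp: weight 9+5=14, value 38+38=76
Best: 104 pts.

104 pts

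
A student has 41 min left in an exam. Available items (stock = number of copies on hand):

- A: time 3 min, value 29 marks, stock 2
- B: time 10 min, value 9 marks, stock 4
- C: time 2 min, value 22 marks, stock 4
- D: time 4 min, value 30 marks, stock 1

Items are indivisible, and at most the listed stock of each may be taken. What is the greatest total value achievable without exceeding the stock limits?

194 marks

Top feasible selections:
- 2×A + 2×B + 4×C + 1×D: time 38, value 194
- 2×A + 1×B + 4×C + 1×D: time 28, value 185
Best: 194 marks.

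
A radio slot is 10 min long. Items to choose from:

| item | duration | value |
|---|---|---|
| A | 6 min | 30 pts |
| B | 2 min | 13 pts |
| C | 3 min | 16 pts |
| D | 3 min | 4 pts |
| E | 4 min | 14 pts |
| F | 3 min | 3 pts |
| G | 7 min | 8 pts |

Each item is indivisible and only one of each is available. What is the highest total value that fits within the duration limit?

Check high-value combinations within 10 min:
- A+C: duration 6+3=9, value 30+16=46
- A+E: duration 6+4=10, value 30+14=44
- A+B: duration 6+2=8, value 30+13=43
- B+C+E: duration 2+3+4=9, value 13+16+14=43
Best: 46 pts.

46 pts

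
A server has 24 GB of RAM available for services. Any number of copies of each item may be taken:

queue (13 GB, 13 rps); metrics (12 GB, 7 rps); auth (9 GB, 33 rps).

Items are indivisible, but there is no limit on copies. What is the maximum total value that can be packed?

Best value-per-unit is auth at 33/9, and filling with it alone uses memory 2×9=18. No mix of the others beats 2×33 = 66.

66 rps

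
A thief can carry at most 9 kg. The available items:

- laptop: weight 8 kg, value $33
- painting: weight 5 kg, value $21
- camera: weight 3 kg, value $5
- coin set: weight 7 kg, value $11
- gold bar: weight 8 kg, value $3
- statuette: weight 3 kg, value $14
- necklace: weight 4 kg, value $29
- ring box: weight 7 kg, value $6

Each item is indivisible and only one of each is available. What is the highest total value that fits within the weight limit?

$50

Check high-value combinations within 9 kg:
- painting+necklace: weight 5+4=9, value 21+29=50
- statuette+necklace: weight 3+4=7, value 14+29=43
- painting+statuette: weight 5+3=8, value 21+14=35
- camera+necklace: weight 3+4=7, value 5+29=34
Best: $50.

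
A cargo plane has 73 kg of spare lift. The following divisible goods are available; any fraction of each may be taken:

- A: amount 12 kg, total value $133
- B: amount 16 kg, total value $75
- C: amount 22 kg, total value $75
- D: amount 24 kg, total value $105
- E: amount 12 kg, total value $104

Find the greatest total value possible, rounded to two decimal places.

447.68

Take in order of value per unit:
- A (133/12 per unit): all 12 → value 133, running total 133.00
- E (104/12 per unit): all 12 → value 104, running total 237.00
- B (75/16 per unit): all 16 → value 75, running total 312.00
- D (105/24 per unit): all 24 → value 105, running total 417.00
- C (75/22 per unit): 9 of 22 → value 9×75/22 = 30.6818, running total 447.68
Total 447.68.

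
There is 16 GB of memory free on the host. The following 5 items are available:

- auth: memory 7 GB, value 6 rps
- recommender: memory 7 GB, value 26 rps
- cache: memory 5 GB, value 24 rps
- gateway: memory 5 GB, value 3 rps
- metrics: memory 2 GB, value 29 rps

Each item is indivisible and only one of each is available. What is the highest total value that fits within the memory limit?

Check high-value combinations within 16 GB:
- recommender+cache+metrics: memory 7+5+2=14, value 26+24+29=79
- auth+recommender+metrics: memory 7+7+2=16, value 6+26+29=61
- auth+cache+metrics: memory 7+5+2=14, value 6+24+29=59
- recommender+gateway+metrics: memory 7+5+2=14, value 26+3+29=58
Best: 79 rps.

79 rps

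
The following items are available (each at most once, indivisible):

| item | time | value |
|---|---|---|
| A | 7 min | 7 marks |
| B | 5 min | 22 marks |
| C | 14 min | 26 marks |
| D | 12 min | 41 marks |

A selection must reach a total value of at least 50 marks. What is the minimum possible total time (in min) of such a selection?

17

Subsets with value ≥ 50, sorted by total time:
- B+D: time 17, value 63
- A+B+D: time 24, value 70
Minimum time: 17 min.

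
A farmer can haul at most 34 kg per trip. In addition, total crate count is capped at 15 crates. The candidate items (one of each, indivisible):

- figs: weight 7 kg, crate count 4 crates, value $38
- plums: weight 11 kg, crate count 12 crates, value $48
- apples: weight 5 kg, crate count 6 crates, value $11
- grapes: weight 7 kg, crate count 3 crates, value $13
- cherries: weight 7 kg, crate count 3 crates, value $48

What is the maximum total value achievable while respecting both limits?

$99

Feasible sets respecting both limits:
- figs+grapes+cherries: weight 21, crate count 10, value 99
- figs+apples+cherries: weight 19, crate count 13, value 97
- plums+cherries: weight 18, crate count 15, value 96
- figs+cherries: weight 14, crate count 7, value 86
Best: $99.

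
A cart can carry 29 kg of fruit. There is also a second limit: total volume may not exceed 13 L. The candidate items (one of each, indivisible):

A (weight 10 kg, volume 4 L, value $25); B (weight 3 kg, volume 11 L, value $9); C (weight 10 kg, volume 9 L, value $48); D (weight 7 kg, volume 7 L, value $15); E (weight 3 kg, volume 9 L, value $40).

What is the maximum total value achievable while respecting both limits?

Feasible sets respecting both limits:
- A+C: weight 20, volume 13, value 73
- A+E: weight 13, volume 13, value 65
- C: weight 10, volume 9, value 48
Best: $73.

$73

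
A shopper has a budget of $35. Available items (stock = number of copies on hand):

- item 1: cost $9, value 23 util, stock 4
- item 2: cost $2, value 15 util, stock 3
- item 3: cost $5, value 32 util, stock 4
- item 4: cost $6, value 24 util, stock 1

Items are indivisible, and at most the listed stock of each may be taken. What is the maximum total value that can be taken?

197 util

Top feasible selections:
- 3×item 2 + 4×item 3 + 1×item 4: cost 32, value 197
- 1×item 1 + 3×item 2 + 4×item 3: cost 35, value 196
Best: 197 util.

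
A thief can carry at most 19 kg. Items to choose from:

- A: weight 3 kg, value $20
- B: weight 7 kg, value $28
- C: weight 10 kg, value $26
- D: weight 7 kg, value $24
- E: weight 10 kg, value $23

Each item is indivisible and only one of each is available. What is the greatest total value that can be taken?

$72

Check high-value combinations within 19 kg:
- A+B+D: weight 3+7+7=17, value 20+28+24=72
- B+C: weight 7+10=17, value 28+26=54
- B+D: weight 7+7=14, value 28+24=52
- B+E: weight 7+10=17, value 28+23=51
Best: $72.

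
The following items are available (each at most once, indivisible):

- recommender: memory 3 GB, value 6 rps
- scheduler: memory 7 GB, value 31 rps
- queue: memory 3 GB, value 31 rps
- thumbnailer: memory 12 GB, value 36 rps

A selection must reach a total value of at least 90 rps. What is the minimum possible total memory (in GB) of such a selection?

22

Subsets with value ≥ 90, sorted by total memory:
- scheduler+queue+thumbnailer: memory 22, value 98
- recommender+scheduler+queue+thumbnailer: memory 25, value 104
Minimum memory: 22 GB.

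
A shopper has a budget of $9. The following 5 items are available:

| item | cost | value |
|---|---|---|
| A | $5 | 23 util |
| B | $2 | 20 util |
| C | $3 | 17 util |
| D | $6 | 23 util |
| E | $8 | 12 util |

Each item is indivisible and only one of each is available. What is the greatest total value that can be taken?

Check high-value combinations within $9:
- A+B: cost 5+2=7, value 23+20=43
- B+D: cost 2+6=8, value 20+23=43
- A+C: cost 5+3=8, value 23+17=40
- C+D: cost 3+6=9, value 17+23=40
- B+C: cost 2+3=5, value 20+17=37
Best: 43 util.

43 util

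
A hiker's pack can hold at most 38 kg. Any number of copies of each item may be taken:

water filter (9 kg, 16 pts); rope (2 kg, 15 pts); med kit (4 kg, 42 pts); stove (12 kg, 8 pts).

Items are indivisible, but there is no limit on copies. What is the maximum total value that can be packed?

393 pts

Best value-per-unit is med kit at 42/4; filling with it alone gives 9×42 = 378.
Optimal mix: 1×rope + 9×med kit → weight 38, value 393.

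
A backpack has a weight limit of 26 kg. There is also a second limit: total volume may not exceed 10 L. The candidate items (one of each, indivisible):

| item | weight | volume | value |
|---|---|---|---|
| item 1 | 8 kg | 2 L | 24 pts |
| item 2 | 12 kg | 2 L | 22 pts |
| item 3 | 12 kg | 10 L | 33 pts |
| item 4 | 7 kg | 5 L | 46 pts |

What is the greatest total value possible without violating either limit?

Feasible sets respecting both limits:
- item 1+item 4: weight 15, volume 7, value 70
- item 2+item 4: weight 19, volume 7, value 68
- item 1+item 2: weight 20, volume 4, value 46
Best: 70 pts.

70 pts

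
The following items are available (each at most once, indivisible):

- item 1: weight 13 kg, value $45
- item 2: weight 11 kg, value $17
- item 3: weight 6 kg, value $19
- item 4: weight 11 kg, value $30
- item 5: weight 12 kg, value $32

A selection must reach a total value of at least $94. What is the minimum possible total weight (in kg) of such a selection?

30

Subsets with value ≥ 94, sorted by total weight:
- item 1+item 3+item 4: weight 30, value 94
- item 1+item 3+item 5: weight 31, value 96
- item 1+item 4+item 5: weight 36, value 107
Minimum weight: 30 kg.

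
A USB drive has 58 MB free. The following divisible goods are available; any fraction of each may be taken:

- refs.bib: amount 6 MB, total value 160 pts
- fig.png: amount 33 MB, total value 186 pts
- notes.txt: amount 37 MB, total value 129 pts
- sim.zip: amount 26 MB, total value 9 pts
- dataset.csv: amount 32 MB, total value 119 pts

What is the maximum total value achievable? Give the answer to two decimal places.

Take in order of value per unit:
- refs.bib (160/6 per unit): all 6 → value 160, running total 160.00
- fig.png (186/33 per unit): all 33 → value 186, running total 346.00
- dataset.csv (119/32 per unit): 19 of 32 → value 19×119/32 = 70.6563, running total 416.66
Total 416.66.

416.66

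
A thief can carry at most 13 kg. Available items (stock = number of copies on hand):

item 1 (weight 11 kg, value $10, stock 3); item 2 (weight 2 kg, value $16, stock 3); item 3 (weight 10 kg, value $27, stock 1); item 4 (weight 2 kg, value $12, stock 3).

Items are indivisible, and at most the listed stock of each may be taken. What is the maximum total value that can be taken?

Best selections within weight 13 and stock limits:
- 3×item 2 + 3×item 4: weight 12, value 84
- 3×item 2 + 2×item 4: weight 10, value 72
Best: $84.

$84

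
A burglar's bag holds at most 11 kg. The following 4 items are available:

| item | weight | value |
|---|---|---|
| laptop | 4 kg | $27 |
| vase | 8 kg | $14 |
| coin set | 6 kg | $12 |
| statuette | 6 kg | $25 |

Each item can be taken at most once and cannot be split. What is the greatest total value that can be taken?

Check high-value combinations within 11 kg:
- laptop+statuette: weight 4+6=10, value 27+25=52
- laptop+coin set: weight 4+6=10, value 27+12=39
- laptop: weight 4, value 27
Best: $52.

$52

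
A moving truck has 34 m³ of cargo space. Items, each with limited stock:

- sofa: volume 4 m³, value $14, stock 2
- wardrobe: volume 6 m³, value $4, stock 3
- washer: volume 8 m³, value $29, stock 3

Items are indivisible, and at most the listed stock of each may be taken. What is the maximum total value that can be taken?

Top feasible selections:
- 2×sofa + 3×washer: volume 32, value 115
- 1×sofa + 1×wardrobe + 3×washer: volume 34, value 105
- 1×sofa + 3×washer: volume 28, value 101
- 1×wardrobe + 3×washer: volume 30, value 91
Best: $115.

$115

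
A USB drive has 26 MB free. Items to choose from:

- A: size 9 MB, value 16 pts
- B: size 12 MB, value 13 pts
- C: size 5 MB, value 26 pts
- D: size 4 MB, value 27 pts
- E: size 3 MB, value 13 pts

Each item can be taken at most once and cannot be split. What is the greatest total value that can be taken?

Check high-value combinations within 26 MB:
- A+C+D+E: size 9+5+4+3=21, value 16+26+27+13=82
- B+C+D+E: size 12+5+4+3=24, value 13+26+27+13=79
- A+C+D: size 9+5+4=18, value 16+26+27=69
Best: 82 pts.

82 pts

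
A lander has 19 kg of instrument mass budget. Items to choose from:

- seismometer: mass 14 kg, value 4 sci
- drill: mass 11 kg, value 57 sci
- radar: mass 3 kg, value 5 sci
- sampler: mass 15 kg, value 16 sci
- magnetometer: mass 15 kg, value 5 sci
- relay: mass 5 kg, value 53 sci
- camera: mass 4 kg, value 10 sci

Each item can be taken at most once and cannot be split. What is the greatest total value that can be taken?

115 sci

Check high-value combinations within 19 kg:
- drill+radar+relay: mass 11+3+5=19, value 57+5+53=115
- drill+relay: mass 11+5=16, value 57+53=110
- drill+radar+camera: mass 11+3+4=18, value 57+5+10=72
- radar+relay+camera: mass 3+5+4=12, value 5+53+10=68
- drill+camera: mass 11+4=15, value 57+10=67
Best: 115 sci.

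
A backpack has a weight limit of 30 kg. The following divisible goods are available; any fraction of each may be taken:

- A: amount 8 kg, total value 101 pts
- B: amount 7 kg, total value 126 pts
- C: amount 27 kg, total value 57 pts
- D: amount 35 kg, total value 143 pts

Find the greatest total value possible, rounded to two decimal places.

288.29

Take in order of value per unit:
- B (126/7 per unit): all 7 → value 126, running total 126.00
- A (101/8 per unit): all 8 → value 101, running total 227.00
- D (143/35 per unit): 15 of 35 → value 15×143/35 = 61.2857, running total 288.29
Total 288.29.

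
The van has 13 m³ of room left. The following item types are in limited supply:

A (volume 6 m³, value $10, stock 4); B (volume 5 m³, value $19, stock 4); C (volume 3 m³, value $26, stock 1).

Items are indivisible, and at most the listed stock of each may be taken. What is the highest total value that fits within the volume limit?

Top feasible selections:
- 2×B + 1×C: volume 13, value 64
- 1×B + 1×C: volume 8, value 45
- 2×B: volume 10, value 38
- 1×A + 1×C: volume 9, value 36
Best: $64.

$64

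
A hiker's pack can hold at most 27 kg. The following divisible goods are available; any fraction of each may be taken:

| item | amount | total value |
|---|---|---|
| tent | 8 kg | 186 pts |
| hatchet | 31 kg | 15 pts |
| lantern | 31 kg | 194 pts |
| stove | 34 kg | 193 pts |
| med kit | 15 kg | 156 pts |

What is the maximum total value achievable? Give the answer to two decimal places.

Take in order of value per unit:
- tent (186/8 per unit): all 8 → value 186, running total 186.00
- med kit (156/15 per unit): all 15 → value 156, running total 342.00
- lantern (194/31 per unit): 4 of 31 → value 4×194/31 = 25.0323, running total 367.03
Total 367.03.

367.03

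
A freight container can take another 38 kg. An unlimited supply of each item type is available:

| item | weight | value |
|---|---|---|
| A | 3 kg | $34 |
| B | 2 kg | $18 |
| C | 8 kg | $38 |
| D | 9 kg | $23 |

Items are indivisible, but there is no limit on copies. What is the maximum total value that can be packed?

$426

Best value-per-unit is A at 34/3; filling with it alone gives 12×34 = 408.
Optimal mix: 12×A + 1×B → weight 38, value 426.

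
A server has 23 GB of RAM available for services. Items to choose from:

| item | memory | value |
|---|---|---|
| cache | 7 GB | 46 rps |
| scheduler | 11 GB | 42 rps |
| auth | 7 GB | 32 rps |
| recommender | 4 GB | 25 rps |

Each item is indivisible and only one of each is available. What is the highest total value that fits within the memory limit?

Check high-value combinations within 23 GB:
- cache+scheduler+recommender: memory 7+11+4=22, value 46+42+25=113
- cache+auth+recommender: memory 7+7+4=18, value 46+32+25=103
- scheduler+auth+recommender: memory 11+7+4=22, value 42+32+25=99
Best: 113 rps.

113 rps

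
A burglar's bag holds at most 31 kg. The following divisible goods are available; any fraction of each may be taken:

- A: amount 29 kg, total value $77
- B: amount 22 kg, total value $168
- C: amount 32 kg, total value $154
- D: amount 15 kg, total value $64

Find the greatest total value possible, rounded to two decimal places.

211.31

Take in order of value per unit:
- B (168/22 per unit): all 22 → value 168, running total 168.00
- C (154/32 per unit): 9 of 32 → value 9×154/32 = 43.3125, running total 211.31
Total 211.31.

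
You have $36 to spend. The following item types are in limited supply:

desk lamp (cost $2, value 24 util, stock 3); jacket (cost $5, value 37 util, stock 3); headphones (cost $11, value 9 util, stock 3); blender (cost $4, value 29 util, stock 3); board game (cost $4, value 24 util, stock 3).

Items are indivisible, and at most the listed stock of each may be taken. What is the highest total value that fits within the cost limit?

Best selections within cost 36 and stock limits:
- 3×desk lamp + 2×jacket + 3×blender + 2×board game: cost 36, value 281
- 3×desk lamp + 2×jacket + 2×blender + 3×board game: cost 36, value 276
- 3×desk lamp + 3×jacket + 3×blender: cost 33, value 270
- 2×desk lamp + 3×jacket + 3×blender + 1×board game: cost 35, value 270
Best: 281 util.

281 util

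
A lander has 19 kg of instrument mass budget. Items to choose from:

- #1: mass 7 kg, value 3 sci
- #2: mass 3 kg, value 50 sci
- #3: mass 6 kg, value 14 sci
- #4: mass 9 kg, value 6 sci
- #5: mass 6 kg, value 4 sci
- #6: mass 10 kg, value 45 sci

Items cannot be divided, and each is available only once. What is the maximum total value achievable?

109 sci

Check high-value combinations within 19 kg:
- #2+#3+#6: mass 3+6+10=19, value 50+14+45=109
- #2+#5+#6: mass 3+6+10=19, value 50+4+45=99
- #2+#6: mass 3+10=13, value 50+45=95
Best: 109 sci.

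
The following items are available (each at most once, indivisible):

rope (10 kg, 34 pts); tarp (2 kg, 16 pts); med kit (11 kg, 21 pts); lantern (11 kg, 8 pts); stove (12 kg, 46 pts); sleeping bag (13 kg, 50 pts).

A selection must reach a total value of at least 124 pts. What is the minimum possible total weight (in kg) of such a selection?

Subsets with value ≥ 124, sorted by total weight:
- rope+stove+sleeping bag: weight 35, value 130
- rope+tarp+stove+sleeping bag: weight 37, value 146
- tarp+med kit+stove+sleeping bag: weight 38, value 133
- rope+med kit+stove+sleeping bag: weight 46, value 151
Minimum weight: 35 kg.

35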